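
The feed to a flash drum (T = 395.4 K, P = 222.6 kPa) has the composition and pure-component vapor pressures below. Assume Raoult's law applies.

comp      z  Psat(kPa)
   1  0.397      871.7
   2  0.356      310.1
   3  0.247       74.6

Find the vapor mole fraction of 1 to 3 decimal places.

y_1 = 0.424

Raoult's law: Kᵢ = Pᵢˢᵃᵗ/P = Pᵢˢᵃᵗ/222.6.
  K_1 = 871.7/222.6 = 3.91599, K_2 = 310.1/222.6 = 1.39308, K_3 = 74.6/222.6 = 0.33513
Rachford–Rice: g(V/F) = Σ zᵢ(Kᵢ−1)/(1+V/F(Kᵢ−1)) = 0.
g(0) = ΣzᵢKᵢ − 1 = 1.133 and g(1) = 1 − Σzᵢ/Kᵢ = -0.094, so a root lies in (0, 1).
Newton iteration, V/F⁰ = 0.5:
  V/F = 0.500: g = 0.3419, g' = -0.842 → V/F = 0.906
  V/F = 0.906: g = 0.0080, g' = -0.975 → V/F = 0.914
Converged at V/F = 0.914.
Compositions from xᵢ = zᵢ/(1+V/F(Kᵢ−1)), yᵢ = Kᵢxᵢ:
  1: x = 0.108, y = 0.424
  2: x = 0.262, y = 0.365
  3: x = 0.630, y = 0.211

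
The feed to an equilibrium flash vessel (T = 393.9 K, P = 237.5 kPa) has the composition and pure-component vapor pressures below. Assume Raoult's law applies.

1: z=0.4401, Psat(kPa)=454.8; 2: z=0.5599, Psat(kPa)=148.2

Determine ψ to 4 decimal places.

ψ = 0.5585

Raoult's law: Kᵢ = Pᵢˢᵃᵗ/P = Pᵢˢᵃᵗ/237.5.
  K_1 = 454.8/237.5 = 1.914947, K_2 = 148.2/237.5 = 0.624000
Binary case is linear: z₁(K₁−1)(1+ψ(K₂−1)) + z₂(K₂−1)(1+ψ(K₁−1)) = 0
⇒ ψ = [z₁(K₁−1)+z₂(K₂−1)] / [−(K₁−1)(K₂−1)] = 0.19215/0.34402 = 0.5585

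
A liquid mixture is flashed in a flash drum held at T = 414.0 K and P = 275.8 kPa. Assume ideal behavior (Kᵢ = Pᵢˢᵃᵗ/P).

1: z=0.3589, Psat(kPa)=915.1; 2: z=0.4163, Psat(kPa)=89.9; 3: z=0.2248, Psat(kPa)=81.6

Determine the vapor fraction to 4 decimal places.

ψ = 0.2476

Raoult's law: Kᵢ = Pᵢˢᵃᵗ/P = Pᵢˢᵃᵗ/275.8.
  K_1 = 915.1/275.8 = 3.317984, K_2 = 89.9/275.8 = 0.325961, K_3 = 81.6/275.8 = 0.295867
Let ψ = V/F and solve Σ zᵢ(Kᵢ−1)/(1+ψ(Kᵢ−1)) = 0.
Feasibility: ΣzᵢKᵢ = 1.3930, Σzᵢ/Kᵢ = 2.1451 — both > 1, two phases present.
Iterate (Newton) starting at ψ = 0.5:
  ψ = 0.5000: g = -0.28221, g' = -1.1095 → ψ = 0.2456
  ψ = 0.2456: g = 0.00242, g' = -1.2175 → ψ = 0.2476
Converged at ψ = 0.2476.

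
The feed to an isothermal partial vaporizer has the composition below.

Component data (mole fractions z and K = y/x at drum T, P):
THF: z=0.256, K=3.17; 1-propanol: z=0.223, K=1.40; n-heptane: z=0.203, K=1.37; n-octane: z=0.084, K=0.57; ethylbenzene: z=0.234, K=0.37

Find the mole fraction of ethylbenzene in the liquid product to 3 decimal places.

Let β = V/F and solve Σ zᵢ(Kᵢ−1)/(1+β(Kᵢ−1)) = 0.
g(0) = ΣzᵢKᵢ − 1 = 0.536 and g(1) = 1 − Σzᵢ/Kᵢ = -0.168, so a root lies in (0, 1).
Newton–Raphson from β = 0.5:
  β = 0.500: g = 0.1429, g' = -0.545 → β = 0.762
  β = 0.762: g = -0.0011, g' = -0.587 → β = 0.760
Converged at β = 0.760.
Compositions from xᵢ = zᵢ/(1+β(Kᵢ−1)), yᵢ = Kᵢxᵢ:
  THF: x = 0.097, y = 0.306
  1-propanol: x = 0.171, y = 0.239
  n-heptane: x = 0.158, y = 0.217
  n-octane: x = 0.125, y = 0.071
  ethylbenzene: x = 0.449, y = 0.166

x_ethylbenzene = 0.449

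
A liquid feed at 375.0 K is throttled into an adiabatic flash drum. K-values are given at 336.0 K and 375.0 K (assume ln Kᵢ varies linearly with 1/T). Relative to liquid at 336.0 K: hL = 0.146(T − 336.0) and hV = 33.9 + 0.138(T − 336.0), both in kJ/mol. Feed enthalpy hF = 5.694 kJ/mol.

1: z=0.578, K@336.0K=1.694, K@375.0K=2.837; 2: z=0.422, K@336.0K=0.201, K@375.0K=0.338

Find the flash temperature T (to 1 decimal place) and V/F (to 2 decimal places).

Adiabatic flash: solve Rachford–Rice at each trial T, then check hF = ψ·hV(T) + (1−ψ)·hL(T).
  T = 336.0 K: K = (1.694, 0.201), RR gives ψ = 0.115, H_out = 3.910 kJ/mol
  T = 375.0 K: K = (2.837, 0.338), RR gives ψ = 0.643, H_out = 27.304 kJ/mol
  T = 355.5 K: K = (2.223, 0.264), RR gives ψ = 0.441, H_out = 17.722 kJ/mol
  T = 345.8 K: K = (1.950, 0.232), RR gives ψ = 0.308, H_out = 11.841 kJ/mol
  T = 340.9 K: K = (1.819, 0.216), RR gives ψ = 0.222, H_out = 8.234 kJ/mol
  T = 338.4 K: K = (1.755, 0.208), RR gives ψ = 0.171, H_out = 6.138 kJ/mol
Linear interpolation between T = 336.0 (H_out = 3.910) and T = 338.4 (H_out = 6.138) on hF = 5.694 gives T ≈ 337.9 K, at which ψ = 0.16.

T = 337.9 K, V/F = 0.16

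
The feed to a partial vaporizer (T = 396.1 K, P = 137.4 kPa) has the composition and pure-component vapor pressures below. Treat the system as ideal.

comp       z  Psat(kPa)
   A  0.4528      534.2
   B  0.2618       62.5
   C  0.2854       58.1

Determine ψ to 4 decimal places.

Raoult's law: Kᵢ = Pᵢˢᵃᵗ/P = Pᵢˢᵃᵗ/137.4.
  K_A = 534.2/137.4 = 3.887918, K_B = 62.5/137.4 = 0.454876, K_C = 58.1/137.4 = 0.422853
Rachford–Rice: g(ψ) = Σ zᵢ(Kᵢ−1)/(1+ψ(Kᵢ−1)) = 0.
g(0) = ΣzᵢKᵢ − 1 = 1.0002 and g(1) = 1 − Σzᵢ/Kᵢ = -0.3669, so a root lies in (0, 1).
Newton iteration, ψ⁰ = 0.7:
  ψ = 0.7000: g = -0.07437, g' = -0.8847 → ψ = 0.6159
  ψ = 0.6159: g = 0.00016, g' = -0.8942 → ψ = 0.6161
Converged at ψ = 0.6161.

ψ = 0.6161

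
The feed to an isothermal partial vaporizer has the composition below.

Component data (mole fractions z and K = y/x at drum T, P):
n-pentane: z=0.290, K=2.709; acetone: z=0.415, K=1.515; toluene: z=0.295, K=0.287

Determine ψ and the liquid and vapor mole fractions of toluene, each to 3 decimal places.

ψ = 0.654, x_toluene = 0.553, y_toluene = 0.159

Material balance + equilibrium reduce to Σ zᵢ(Kᵢ−1)/(1+ψ(Kᵢ−1)) = 0.
Check two-phase: ΣzᵢKᵢ = 1.499 > 1 and Σzᵢ/Kᵢ = 1.409 > 1, so g(0) = 0.499 > 0 and g(1) = -0.409 < 0.
Iterate (Newton) starting at ψ = 0.68:
  ψ = 0.680: g = -0.0208, g' = -0.807 → ψ = 0.654
Converged at ψ = 0.654.
Compositions from xᵢ = zᵢ/(1+ψ(Kᵢ−1)), yᵢ = Kᵢxᵢ:
  n-pentane: x = 0.137, y = 0.371
  acetone: x = 0.310, y = 0.470
  toluene: x = 0.553, y = 0.159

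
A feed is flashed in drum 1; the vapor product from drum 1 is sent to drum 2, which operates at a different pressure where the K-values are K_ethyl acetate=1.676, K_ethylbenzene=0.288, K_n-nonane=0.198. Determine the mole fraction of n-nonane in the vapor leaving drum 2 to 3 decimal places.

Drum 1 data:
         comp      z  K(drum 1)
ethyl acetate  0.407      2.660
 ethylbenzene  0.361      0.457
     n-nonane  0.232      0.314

Drum 1:
Material balance + equilibrium reduce to Σ zᵢ(Kᵢ−1)/(1+ψ₁(Kᵢ−1)) = 0.
g(0) = ΣzᵢKᵢ − 1 = 0.320 and g(1) = 1 − Σzᵢ/Kᵢ = -0.682, so a root lies in (0, 1).
Newton–Raphson from ψ₁ = 0.38:
  ψ₁ = 0.380: g = -0.0480, g' = -0.790 → ψ₁ = 0.319
  ψ₁ = 0.319: g = 0.0006, g' = -0.814 → ψ₁ = 0.320
Converged at ψ₁ = 0.320.
Drum-1 compositions:
  ethyl acetate: x = 0.266, y = 0.707
  ethylbenzene: x = 0.437, y = 0.200
  n-nonane: x = 0.297, y = 0.093
Drum-2 feed = drum-1 vapor: z₂ = (0.7070, 0.1997, 0.0933).
Drum 2:
Material balance + equilibrium reduce to Σ zᵢ(Kᵢ−1)/(1+ψ₂(Kᵢ−1)) = 0.
g(0) = ΣzᵢKᵢ − 1 = 0.261 and g(1) = 1 − Σzᵢ/Kᵢ = -0.587, so a root lies in (0, 1).
Newton iteration, ψ₂⁰ = 0.5:
  ψ₂ = 0.500: g = 0.0114, g' = -0.592 → ψ₂ = 0.519
Converged at ψ₂ = 0.519.
  ethyl acetate: x = 0.523, y = 0.877
  ethylbenzene: x = 0.317, y = 0.091
  n-nonane: x = 0.160, y = 0.032

y_n-nonane (drum 2) = 0.032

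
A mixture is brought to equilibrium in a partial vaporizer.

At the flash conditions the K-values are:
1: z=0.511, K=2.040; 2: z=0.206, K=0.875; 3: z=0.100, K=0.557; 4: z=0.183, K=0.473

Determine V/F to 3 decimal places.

Material balance + equilibrium reduce to Σ zᵢ(Kᵢ−1)/(1+V/F(Kᵢ−1)) = 0.
g(0) = ΣzᵢKᵢ − 1 = 0.365 and g(1) = 1 − Σzᵢ/Kᵢ = -0.052, so a root lies in (0, 1).
Iterate (Newton) starting at V/F = 0.55:
  V/F = 0.550: g = 0.1160, g' = -0.362 → V/F = 0.870
Converged at V/F = 0.870.

V/F = 0.870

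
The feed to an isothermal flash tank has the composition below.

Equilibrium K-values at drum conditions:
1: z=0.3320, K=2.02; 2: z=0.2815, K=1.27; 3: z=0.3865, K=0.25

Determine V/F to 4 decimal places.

Rachford–Rice: g(V/F) = Σ zᵢ(Kᵢ−1)/(1+V/F(Kᵢ−1)) = 0.
Feasibility: ΣzᵢKᵢ = 1.1248, Σzᵢ/Kᵢ = 1.9320 — both > 1, two phases present.
Iterate (Newton) starting at V/F = 0.5:
  V/F = 0.5000: g = -0.17257, g' = -0.7240 → V/F = 0.2616
  V/F = 0.2616: g = -0.02235, g' = -0.5696 → V/F = 0.2224
  V/F = 0.2224: g = -0.00018, g' = -0.5609 → V/F = 0.2221
Converged at V/F = 0.2221.

V/F = 0.2221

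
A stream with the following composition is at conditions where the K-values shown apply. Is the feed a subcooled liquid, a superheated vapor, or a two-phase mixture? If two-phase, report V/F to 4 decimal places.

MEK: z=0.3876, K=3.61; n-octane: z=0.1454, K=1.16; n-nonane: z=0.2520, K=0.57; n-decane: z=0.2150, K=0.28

ΣzᵢKᵢ = 1.7717; Σzᵢ/Kᵢ = 1.4427.
Both exceed 1, so a two-phase solution exists.
Material balance + equilibrium reduce to Σ zᵢ(Kᵢ−1)/(1+ψ(Kᵢ−1)) = 0.
Newton–Raphson from ψ = 0.5:
  ψ = 0.5000: g = 0.08052, g' = -0.8479 → ψ = 0.5950
  ψ = 0.5950: g = 0.00110, g' = -0.8335 → ψ = 0.5963
Converged at ψ = 0.5963.

two-phase, V/F = 0.5963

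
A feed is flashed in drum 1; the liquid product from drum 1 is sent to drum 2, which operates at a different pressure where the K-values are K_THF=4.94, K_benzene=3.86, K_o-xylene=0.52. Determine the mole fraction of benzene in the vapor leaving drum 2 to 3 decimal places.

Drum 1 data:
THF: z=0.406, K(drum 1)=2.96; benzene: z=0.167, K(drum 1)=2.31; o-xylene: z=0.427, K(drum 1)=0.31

Drum 1:
Newton iteration, ψ₁⁰ = 0.42:
  ψ₁ = 0.420: g = 0.1627, g' = -0.992 → ψ₁ = 0.584
  ψ₁ = 0.584: g = 0.0014, g' = -1.001 → ψ₁ = 0.586
Converged at ψ₁ = 0.586.
Drum-1 compositions:
  THF: x = 0.189, y = 0.560
  benzene: x = 0.095, y = 0.218
  o-xylene: x = 0.716, y = 0.222
Drum-2 feed = drum-1 liquid: z₂ = (0.1890, 0.0945, 0.7164).
Drum 2:
Material balance + equilibrium reduce to Σ zᵢ(Kᵢ−1)/(1+ψ₂(Kᵢ−1)) = 0.
Feasibility: ΣzᵢKᵢ = 1.671, Σzᵢ/Kᵢ = 1.441 — both > 1, two phases present.
Newton–Raphson from ψ₂ = 0.44:
  ψ₂ = 0.440: g = -0.0438, g' = -0.810 → ψ₂ = 0.386
  ψ₂ = 0.386: g = 0.0019, g' = -0.885 → ψ₂ = 0.388
Converged at ψ₂ = 0.388.
  THF: x = 0.075, y = 0.369
  benzene: x = 0.045, y = 0.173
  o-xylene: x = 0.880, y = 0.458

y_benzene (drum 2) = 0.173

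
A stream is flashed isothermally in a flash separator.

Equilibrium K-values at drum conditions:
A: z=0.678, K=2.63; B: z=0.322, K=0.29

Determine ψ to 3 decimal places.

ψ = 0.757

Material balance + equilibrium reduce to Σ zᵢ(Kᵢ−1)/(1+ψ(Kᵢ−1)) = 0.
Check two-phase: ΣzᵢKᵢ = 1.877 > 1 and Σzᵢ/Kᵢ = 1.368 > 1, so g(0) = 0.877 > 0 and g(1) = -0.368 < 0.
Binary case is linear: z₁(K₁−1)(1+ψ(K₂−1)) + z₂(K₂−1)(1+ψ(K₁−1)) = 0
⇒ ψ = [z₁(K₁−1)+z₂(K₂−1)] / [−(K₁−1)(K₂−1)] = 0.8765/1.1573 = 0.757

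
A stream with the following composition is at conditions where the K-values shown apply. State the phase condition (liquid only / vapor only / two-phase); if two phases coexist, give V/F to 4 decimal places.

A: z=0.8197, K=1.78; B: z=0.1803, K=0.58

ΣzᵢKᵢ = 1.5636; Σzᵢ/Kᵢ = 0.7714.
Since Σzᵢ/Kᵢ < 1 the mixture is above its dew point — single vapor phase.

vapor only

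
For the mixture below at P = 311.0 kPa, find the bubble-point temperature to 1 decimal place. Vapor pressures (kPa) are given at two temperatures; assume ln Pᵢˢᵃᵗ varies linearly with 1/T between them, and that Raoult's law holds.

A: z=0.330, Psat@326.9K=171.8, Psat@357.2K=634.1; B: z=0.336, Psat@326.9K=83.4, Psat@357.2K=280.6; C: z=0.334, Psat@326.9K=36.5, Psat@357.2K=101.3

T = 355.1 K

Bubble-point temperature: ΣzᵢPᵢˢᵃᵗ(T) = P. Interpolate ln Pᵢˢᵃᵗ = aᵢ + bᵢ/T.
  T = 326.9 K: ΣzᵢPᵢˢᵃᵗ = 96.91 kPa
  T = 357.2 K: ΣzᵢPᵢˢᵃᵗ = 337.37 kPa
  T = 342.0 K: ΣzᵢPᵢˢᵃᵗ = 185.31 kPa
  T = 349.6 K: ΣzᵢPᵢˢᵃᵗ = 251.61 kPa
  T = 353.4 K: ΣzᵢPᵢˢᵃᵗ = 291.80 kPa
  T = 355.3 K: ΣzᵢPᵢˢᵃᵗ = 313.87 kPa
Interpolating between 353.4 K and 355.3 K gives T ≈ 355.1 K.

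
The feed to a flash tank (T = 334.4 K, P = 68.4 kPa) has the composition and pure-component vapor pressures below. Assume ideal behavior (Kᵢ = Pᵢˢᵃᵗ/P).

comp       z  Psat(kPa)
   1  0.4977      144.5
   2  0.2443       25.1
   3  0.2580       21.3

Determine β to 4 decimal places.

Raoult's law: Kᵢ = Pᵢˢᵃᵗ/P = Pᵢˢᵃᵗ/68.4.
  K_1 = 144.5/68.4 = 2.112573, K_2 = 25.1/68.4 = 0.366959, K_3 = 21.3/68.4 = 0.311404
Rachford–Rice: g(β) = Σ zᵢ(Kᵢ−1)/(1+β(Kᵢ−1)) = 0.
g(0) = ΣzᵢKᵢ − 1 = 0.2214 and g(1) = 1 − Σzᵢ/Kᵢ = -0.7298, so a root lies in (0, 1).
Iterate (Newton) starting at β = 0.5:
  β = 0.5000: g = -0.14141, g' = -0.7485 → β = 0.3111
  β = 0.3111: g = -0.00729, g' = -0.6899 → β = 0.3005
Converged at β = 0.3005.

β = 0.3005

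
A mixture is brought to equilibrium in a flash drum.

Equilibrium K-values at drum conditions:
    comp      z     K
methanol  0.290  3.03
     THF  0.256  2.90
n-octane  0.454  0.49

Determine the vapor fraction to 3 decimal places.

ψ = 0.840

Let ψ = V/F and solve Σ zᵢ(Kᵢ−1)/(1+ψ(Kᵢ−1)) = 0.
Check two-phase: ΣzᵢKᵢ = 1.844 > 1 and Σzᵢ/Kᵢ = 1.111 > 1, so g(0) = 0.844 > 0 and g(1) = -0.111 < 0.
Newton iteration, ψ⁰ = 0.47:
  ψ = 0.470: g = 0.2537, g' = -0.775 → ψ = 0.797
  ψ = 0.797: g = 0.0281, g' = -0.656 → ψ = 0.840
Converged at ψ = 0.840.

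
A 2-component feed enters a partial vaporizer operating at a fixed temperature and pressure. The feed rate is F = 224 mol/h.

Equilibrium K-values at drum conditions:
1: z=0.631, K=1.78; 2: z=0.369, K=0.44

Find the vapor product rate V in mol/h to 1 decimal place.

Binary case is linear: z₁(K₁−1)(1+ψ(K₂−1)) + z₂(K₂−1)(1+ψ(K₁−1)) = 0
⇒ ψ = [z₁(K₁−1)+z₂(K₂−1)] / [−(K₁−1)(K₂−1)] = 0.2855/0.4368 = 0.654
Then V = ψ·F = 0.6537·224 = 146.4 mol/h and L = F − V = 77.6 mol/h.

V = 146.4 mol/h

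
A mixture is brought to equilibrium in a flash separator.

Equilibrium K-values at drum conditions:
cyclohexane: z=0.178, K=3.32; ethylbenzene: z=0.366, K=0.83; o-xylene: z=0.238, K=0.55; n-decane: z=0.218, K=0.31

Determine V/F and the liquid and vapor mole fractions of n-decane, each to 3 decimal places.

V/F = 0.098, x_n-decane = 0.234, y_n-decane = 0.072

Rachford–Rice: g(V/F) = Σ zᵢ(Kᵢ−1)/(1+V/F(Kᵢ−1)) = 0.
Check two-phase: ΣzᵢKᵢ = 1.093 > 1 and Σzᵢ/Kᵢ = 1.631 > 1, so g(0) = 0.093 > 0 and g(1) = -0.631 < 0.
Newton–Raphson from V/F = 0.5:
  V/F = 0.500: g = -0.2447, g' = -0.540 → V/F = 0.047
  V/F = 0.047: g = 0.0447, g' = -0.951 → V/F = 0.094
  V/F = 0.094: g = 0.0030, g' = -0.828 → V/F = 0.098
Converged at V/F = 0.098.
Compositions from xᵢ = zᵢ/(1+V/F(Kᵢ−1)), yᵢ = Kᵢxᵢ:
  cyclohexane: x = 0.145, y = 0.482
  ethylbenzene: x = 0.372, y = 0.309
  o-xylene: x = 0.249, y = 0.137
  n-decane: x = 0.234, y = 0.072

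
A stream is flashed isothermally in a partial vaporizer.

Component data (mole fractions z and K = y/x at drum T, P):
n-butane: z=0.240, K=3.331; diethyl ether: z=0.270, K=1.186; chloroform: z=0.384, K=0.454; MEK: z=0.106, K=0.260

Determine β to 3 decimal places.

Material balance + equilibrium reduce to Σ zᵢ(Kᵢ−1)/(1+β(Kᵢ−1)) = 0.
g(0) = ΣzᵢKᵢ − 1 = 0.322 and g(1) = 1 − Σzᵢ/Kᵢ = -0.553, so a root lies in (0, 1).
Newton iteration, β⁰ = 0.5:
  β = 0.500: g = -0.1086, g' = -0.649 → β = 0.333
  β = 0.333: g = 0.0022, g' = -0.695 → β = 0.336
Converged at β = 0.336.

β = 0.336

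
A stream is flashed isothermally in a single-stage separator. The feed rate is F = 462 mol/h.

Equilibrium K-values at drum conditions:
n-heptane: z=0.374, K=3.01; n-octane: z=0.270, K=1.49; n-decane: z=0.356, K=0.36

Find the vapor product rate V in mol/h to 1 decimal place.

Material balance + equilibrium reduce to Σ zᵢ(Kᵢ−1)/(1+β(Kᵢ−1)) = 0.
g(0) = ΣzᵢKᵢ − 1 = 0.656 and g(1) = 1 − Σzᵢ/Kᵢ = -0.294, so a root lies in (0, 1).
Newton–Raphson from β = 0.5:
  β = 0.500: g = 0.1461, g' = -0.733 → β = 0.699
  β = 0.699: g = -0.0014, g' = -0.775 → β = 0.698
Converged at β = 0.698.
Then V = β·F = 0.6975·462 = 322.2 mol/h and L = F − V = 139.8 mol/h.

V = 322.2 mol/h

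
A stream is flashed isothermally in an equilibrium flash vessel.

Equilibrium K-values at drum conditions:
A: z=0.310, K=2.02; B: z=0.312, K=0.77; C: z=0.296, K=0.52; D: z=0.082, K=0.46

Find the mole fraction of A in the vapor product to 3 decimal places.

Let β = V/F and solve Σ zᵢ(Kᵢ−1)/(1+β(Kᵢ−1)) = 0.
Check two-phase: ΣzᵢKᵢ = 1.058 > 1 and Σzᵢ/Kᵢ = 1.306 > 1, so g(0) = 0.058 > 0 and g(1) = -0.306 < 0.
Iterate (Newton) starting at β = 0.5:
  β = 0.500: g = -0.1193, g' = -0.325 → β = 0.133
  β = 0.133: g = 0.0047, g' = -0.373 → β = 0.146
Converged at β = 0.146.
Compositions from xᵢ = zᵢ/(1+β(Kᵢ−1)), yᵢ = Kᵢxᵢ:
  A: x = 0.270, y = 0.545
  B: x = 0.323, y = 0.249
  C: x = 0.318, y = 0.166
  D: x = 0.089, y = 0.041

y_A = 0.545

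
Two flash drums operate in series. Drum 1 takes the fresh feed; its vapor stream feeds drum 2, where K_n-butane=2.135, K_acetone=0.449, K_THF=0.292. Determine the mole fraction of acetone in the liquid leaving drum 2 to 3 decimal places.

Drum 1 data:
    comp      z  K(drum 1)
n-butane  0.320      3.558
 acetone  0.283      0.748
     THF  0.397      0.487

Drum 1:
Newton–Raphson from ψ₁ = 0.5:
  ψ₁ = 0.500: g = 0.0037, g' = -0.616 → ψ₁ = 0.506
Converged at ψ₁ = 0.506.
Drum-1 compositions:
  n-butane: x = 0.139, y = 0.496
  acetone: x = 0.324, y = 0.243
  THF: x = 0.536, y = 0.261
Drum-2 feed = drum-1 vapor: z₂ = (0.4963, 0.2426, 0.2611).
Drum 2:
Rachford–Rice: g(ψ₂) = Σ zᵢ(Kᵢ−1)/(1+ψ₂(Kᵢ−1)) = 0.
Check two-phase: ΣzᵢKᵢ = 1.245 > 1 and Σzᵢ/Kᵢ = 1.667 > 1, so g(0) = 0.245 > 0 and g(1) = -0.667 < 0.
Iterate (Newton) starting at ψ₂ = 0.32:
  ψ₂ = 0.320: g = 0.0119, g' = -0.671 → ψ₂ = 0.338
Converged at ψ₂ = 0.338.
  n-butane: x = 0.359, y = 0.766
  acetone: x = 0.298, y = 0.134
  THF: x = 0.343, y = 0.100

x_acetone (drum 2) = 0.298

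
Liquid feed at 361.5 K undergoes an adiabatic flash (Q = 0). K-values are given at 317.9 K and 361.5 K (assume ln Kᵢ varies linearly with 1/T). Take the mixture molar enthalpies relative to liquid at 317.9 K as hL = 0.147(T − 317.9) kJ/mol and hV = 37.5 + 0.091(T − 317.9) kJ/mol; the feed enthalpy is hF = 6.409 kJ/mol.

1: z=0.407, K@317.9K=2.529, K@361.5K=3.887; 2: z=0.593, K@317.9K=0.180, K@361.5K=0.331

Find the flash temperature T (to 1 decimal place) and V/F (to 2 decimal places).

Adiabatic flash: solve Rachford–Rice at each trial T, then check hF = ψ·hV(T) + (1−ψ)·hL(T).
  T = 317.9 K: K = (2.529, 0.180), RR gives ψ = 0.109, H_out = 4.069 kJ/mol
  T = 361.5 K: K = (3.887, 0.331), RR gives ψ = 0.403, H_out = 20.537 kJ/mol
  T = 339.7 K: K = (3.179, 0.249), RR gives ψ = 0.270, H_out = 12.990 kJ/mol
  T = 328.8 K: K = (2.846, 0.213), RR gives ψ = 0.196, H_out = 8.826 kJ/mol
  T = 323.4 K: K = (2.687, 0.196), RR gives ψ = 0.155, H_out = 6.566 kJ/mol
  T = 320.6 K: K = (2.606, 0.188), RR gives ψ = 0.132, H_out = 5.323 kJ/mol
  T = 322.0 K: K = (2.646, 0.192), RR gives ψ = 0.144, H_out = 5.951 kJ/mol
Linear interpolation between T = 322.0 (H_out = 5.951) and T = 323.4 (H_out = 6.566) on hF = 6.409 gives T ≈ 323.0 K, at which ψ = 0.15.

T = 323.0 K, V/F = 0.15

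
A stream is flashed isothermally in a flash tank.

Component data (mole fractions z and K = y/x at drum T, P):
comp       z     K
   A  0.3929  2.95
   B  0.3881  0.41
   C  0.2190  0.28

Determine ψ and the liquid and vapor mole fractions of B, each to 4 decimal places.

ψ = 0.3041, x_B = 0.4730, y_B = 0.1939

Rachford–Rice: g(ψ) = Σ zᵢ(Kᵢ−1)/(1+ψ(Kᵢ−1)) = 0.
Feasibility: ΣzᵢKᵢ = 1.3795, Σzᵢ/Kᵢ = 1.8619 — both > 1, two phases present.
Newton–Raphson from ψ = 0.35:
  ψ = 0.3500: g = -0.04400, g' = -0.9452 → ψ = 0.3034
  ψ = 0.3034: g = 0.00066, g' = -0.9760 → ψ = 0.3041
Converged at ψ = 0.3041.
Compositions from xᵢ = zᵢ/(1+ψ(Kᵢ−1)), yᵢ = Kᵢxᵢ:
  A: x = 0.2466, y = 0.7276
  B: x = 0.4730, y = 0.1939
  C: x = 0.2804, y = 0.0785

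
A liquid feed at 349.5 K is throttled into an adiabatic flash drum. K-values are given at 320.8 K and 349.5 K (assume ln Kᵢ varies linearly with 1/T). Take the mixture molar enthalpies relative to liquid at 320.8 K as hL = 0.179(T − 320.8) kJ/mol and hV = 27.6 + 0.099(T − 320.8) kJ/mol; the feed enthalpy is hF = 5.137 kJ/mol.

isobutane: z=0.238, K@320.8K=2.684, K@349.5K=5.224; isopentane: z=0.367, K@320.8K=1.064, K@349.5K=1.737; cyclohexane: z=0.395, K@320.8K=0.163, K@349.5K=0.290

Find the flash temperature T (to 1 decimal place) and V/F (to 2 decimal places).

T = 323.5 K, V/F = 0.17

Adiabatic flash: solve Rachford–Rice at each trial T, then check hF = ψ·hV(T) + (1−ψ)·hL(T).
  T = 320.8 K: K = (2.684, 1.064, 0.163), RR gives ψ = 0.107, H_out = 2.946 kJ/mol
  T = 349.5 K: K = (5.224, 1.737, 0.290), RR gives ψ = 0.584, H_out = 19.914 kJ/mol
  T = 335.1 K: K = (3.794, 1.373, 0.220), RR gives ψ = 0.385, H_out = 12.733 kJ/mol
  T = 328.0 K: K = (3.207, 1.213, 0.190), RR gives ψ = 0.263, H_out = 8.393 kJ/mol
  T = 324.4 K: K = (2.937, 1.137, 0.176), RR gives ψ = 0.190, H_out = 5.838 kJ/mol
  T = 322.6 K: K = (2.808, 1.100, 0.170), RR gives ψ = 0.150, H_out = 4.440 kJ/mol
Linear interpolation between T = 322.6 (H_out = 4.440) and T = 324.4 (H_out = 5.838) on hF = 5.137 gives T ≈ 323.5 K, at which ψ = 0.17.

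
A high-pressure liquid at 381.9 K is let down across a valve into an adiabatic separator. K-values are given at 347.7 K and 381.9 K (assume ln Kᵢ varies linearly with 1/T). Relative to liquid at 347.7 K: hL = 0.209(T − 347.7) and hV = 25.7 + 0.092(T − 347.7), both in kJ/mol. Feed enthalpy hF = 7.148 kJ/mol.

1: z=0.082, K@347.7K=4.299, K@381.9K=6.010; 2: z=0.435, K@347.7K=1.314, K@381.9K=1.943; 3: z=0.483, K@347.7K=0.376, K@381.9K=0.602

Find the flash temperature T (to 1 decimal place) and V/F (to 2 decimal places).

Adiabatic flash: solve Rachford–Rice at each trial T, then check hF = ψ·hV(T) + (1−ψ)·hL(T).
  T = 347.7 K: K = (4.299, 1.314, 0.376), RR gives ψ = 0.119, H_out = 3.071 kJ/mol
  T = 381.9 K: K = (6.010, 1.943, 0.602), RR gives ψ = 0.892, H_out = 26.495 kJ/mol
  T = 364.8 K: K = (5.123, 1.613, 0.481), RR gives ψ = 0.451, H_out = 14.251 kJ/mol
  T = 356.2 K: K = (4.700, 1.458, 0.426), RR gives ψ = 0.272, H_out = 8.502 kJ/mol
  T = 351.9 K: K = (4.495, 1.384, 0.400), RR gives ψ = 0.192, H_out = 5.713 kJ/mol
  T = 354.0 K: K = (4.595, 1.420, 0.413), RR gives ψ = 0.230, H_out = 7.066 kJ/mol
Linear interpolation between T = 354.0 (H_out = 7.066) and T = 356.2 (H_out = 8.502) on hF = 7.148 gives T ≈ 354.1 K, at which ψ = 0.23.

T = 354.1 K, V/F = 0.23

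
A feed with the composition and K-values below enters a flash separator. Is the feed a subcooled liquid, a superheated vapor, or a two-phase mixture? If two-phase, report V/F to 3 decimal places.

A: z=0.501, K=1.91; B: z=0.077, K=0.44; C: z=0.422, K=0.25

ΣzᵢKᵢ = 1.096; Σzᵢ/Kᵢ = 2.125.
Both exceed 1, so a two-phase solution exists.
Let ψ = V/F and solve Σ zᵢ(Kᵢ−1)/(1+ψ(Kᵢ−1)) = 0.
Newton iteration, ψ⁰ = 0.67:
  ψ = 0.670: g = -0.4220, g' = -1.181 → ψ = 0.313
  ψ = 0.313: g = -0.1108, g' = -0.692 → ψ = 0.153
  ψ = 0.153: g = -0.0042, g' = -0.651 → ψ = 0.146
Converged at ψ = 0.146.

two-phase, V/F = 0.146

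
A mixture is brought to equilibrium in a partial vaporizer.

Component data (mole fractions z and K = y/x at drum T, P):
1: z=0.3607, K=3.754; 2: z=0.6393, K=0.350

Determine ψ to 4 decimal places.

ψ = 0.3228

Let ψ = V/F and solve Σ zᵢ(Kᵢ−1)/(1+ψ(Kᵢ−1)) = 0.
g(0) = ΣzᵢKᵢ − 1 = 0.5778 and g(1) = 1 − Σzᵢ/Kᵢ = -0.9227, so a root lies in (0, 1).
Binary case is linear: z₁(K₁−1)(1+ψ(K₂−1)) + z₂(K₂−1)(1+ψ(K₁−1)) = 0
⇒ ψ = [z₁(K₁−1)+z₂(K₂−1)] / [−(K₁−1)(K₂−1)] = 0.57782/1.79010 = 0.3228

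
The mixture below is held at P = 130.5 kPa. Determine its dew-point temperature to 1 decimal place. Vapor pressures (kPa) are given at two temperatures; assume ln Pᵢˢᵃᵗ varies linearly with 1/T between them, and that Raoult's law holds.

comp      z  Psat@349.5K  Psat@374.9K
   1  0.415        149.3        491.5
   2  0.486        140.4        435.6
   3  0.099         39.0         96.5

T = 352.5 K

Dew-point temperature: Σzᵢ·P/Pᵢˢᵃᵗ(T) = 1. Interpolate ln Pᵢˢᵃᵗ = aᵢ + bᵢ/T.
  T = 349.5 K: ΣzᵢP/Pᵢˢᵃᵗ = 1.1457
  T = 374.9 K: ΣzᵢP/Pᵢˢᵃᵗ = 0.3897
  T = 362.2 K: ΣzᵢP/Pᵢˢᵃᵗ = 0.6545
  T = 355.9 K: ΣzᵢP/Pᵢˢᵃᵗ = 0.8593
  T = 352.7 K: ΣzᵢP/Pᵢˢᵃᵗ = 0.9908
  T = 351.1 K: ΣzᵢP/Pᵢˢᵃᵗ = 1.0651
Interpolating between 351.1 K and 352.7 K gives T ≈ 352.5 K.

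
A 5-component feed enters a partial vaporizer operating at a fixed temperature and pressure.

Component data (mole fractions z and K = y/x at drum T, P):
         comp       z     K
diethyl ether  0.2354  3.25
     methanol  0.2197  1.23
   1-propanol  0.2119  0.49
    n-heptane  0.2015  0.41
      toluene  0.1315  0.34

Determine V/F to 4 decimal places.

Material balance + equilibrium reduce to Σ zᵢ(Kᵢ−1)/(1+V/F(Kᵢ−1)) = 0.
g(0) = ΣzᵢKᵢ − 1 = 0.2664 and g(1) = 1 − Σzᵢ/Kᵢ = -0.5617, so a root lies in (0, 1).
Newton iteration, V/F⁰ = 0.34:
  V/F = 0.3400: g = -0.04441, g' = -0.6782 → V/F = 0.2745
  V/F = 0.2745: g = 0.00142, g' = -0.7255 → V/F = 0.2765
Converged at V/F = 0.2765.

V/F = 0.2765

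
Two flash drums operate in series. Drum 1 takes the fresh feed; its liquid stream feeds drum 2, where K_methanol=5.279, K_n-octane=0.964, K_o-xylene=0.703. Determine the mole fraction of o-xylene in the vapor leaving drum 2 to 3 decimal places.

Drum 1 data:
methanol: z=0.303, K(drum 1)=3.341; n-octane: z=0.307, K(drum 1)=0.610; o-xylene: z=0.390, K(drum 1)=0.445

y_o-xylene (drum 2) = 0.418

Drum 1:
Rachford–Rice: g(ψ₁) = Σ zᵢ(Kᵢ−1)/(1+ψ₁(Kᵢ−1)) = 0.
Feasibility: ΣzᵢKᵢ = 1.373, Σzᵢ/Kᵢ = 1.470 — both > 1, two phases present.
Iterate (Newton) starting at ψ₁ = 0.66:
  ψ₁ = 0.660: g = -0.2241, g' = -0.640 → ψ₁ = 0.310
  ψ₁ = 0.310: g = 0.0134, g' = -0.793 → ψ₁ = 0.327
Converged at ψ₁ = 0.327.
Drum-1 compositions:
  methanol: x = 0.172, y = 0.573
  n-octane: x = 0.352, y = 0.215
  o-xylene: x = 0.477, y = 0.212
Drum-2 feed = drum-1 liquid: z₂ = (0.1716, 0.3519, 0.4765).
Drum 2:
Material balance + equilibrium reduce to Σ zᵢ(Kᵢ−1)/(1+ψ₂(Kᵢ−1)) = 0.
Check two-phase: ΣzᵢKᵢ = 1.580 > 1 and Σzᵢ/Kᵢ = 1.075 > 1, so g(0) = 0.580 > 0 and g(1) = -0.075 < 0.
Newton iteration, ψ₂⁰ = 0.35:
  ψ₂ = 0.350: g = 0.1232, g' = -0.556 → ψ₂ = 0.571
  ψ₂ = 0.571: g = 0.0297, g' = -0.326 → ψ₂ = 0.663
  ψ₂ = 0.663: g = 0.0023, g' = -0.279 → ψ₂ = 0.671
Converged at ψ₂ = 0.671.
  methanol: x = 0.044, y = 0.234
  n-octane: x = 0.361, y = 0.348
  o-xylene: x = 0.595, y = 0.418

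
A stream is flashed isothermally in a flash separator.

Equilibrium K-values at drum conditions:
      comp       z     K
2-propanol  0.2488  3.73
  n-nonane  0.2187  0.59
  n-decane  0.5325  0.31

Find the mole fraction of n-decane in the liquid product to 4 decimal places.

x_n-decane = 0.5859

Rachford–Rice: g(V/F) = Σ zᵢ(Kᵢ−1)/(1+V/F(Kᵢ−1)) = 0.
Check two-phase: ΣzᵢKᵢ = 1.2221 > 1 and Σzᵢ/Kᵢ = 2.1551 > 1, so g(0) = 0.2221 > 0 and g(1) = -1.1551 < 0.
Iterate (Newton) starting at V/F = 0.7:
  V/F = 0.7000: g = -0.60312, g' = -1.2396 → V/F = 0.2135
  V/F = 0.2135: g = -0.10003, g' = -1.1330 → V/F = 0.1252
  V/F = 0.1252: g = 0.00954, g' = -1.3746 → V/F = 0.1321
  V/F = 0.1321: g = 0.00009, g' = -1.3495 → V/F = 0.1322
Converged at V/F = 0.1322.
Compositions from xᵢ = zᵢ/(1+V/F(Kᵢ−1)), yᵢ = Kᵢxᵢ:
  2-propanol: x = 0.1828, y = 0.6819
  n-nonane: x = 0.2312, y = 0.1364
  n-decane: x = 0.5859, y = 0.1816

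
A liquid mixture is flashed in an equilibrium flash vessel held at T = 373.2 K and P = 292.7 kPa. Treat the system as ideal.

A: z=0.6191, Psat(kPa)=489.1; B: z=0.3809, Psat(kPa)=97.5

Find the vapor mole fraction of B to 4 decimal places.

Raoult's law: Kᵢ = Pᵢˢᵃᵗ/P = Pᵢˢᵃᵗ/292.7.
  K_A = 489.1/292.7 = 1.670994, K_B = 97.5/292.7 = 0.333106
Newton–Raphson from ψ = 0.5:
  ψ = 0.5000: g = -0.07004, g' = -0.5376 → ψ = 0.3697
  ψ = 0.3697: g = -0.00430, g' = -0.4774 → ψ = 0.3607
Converged at ψ = 0.3607.
Compositions from xᵢ = zᵢ/(1+ψ(Kᵢ−1)), yᵢ = Kᵢxᵢ:
  A: x = 0.4985, y = 0.8329
  B: x = 0.5015, y = 0.1671

y_B = 0.1671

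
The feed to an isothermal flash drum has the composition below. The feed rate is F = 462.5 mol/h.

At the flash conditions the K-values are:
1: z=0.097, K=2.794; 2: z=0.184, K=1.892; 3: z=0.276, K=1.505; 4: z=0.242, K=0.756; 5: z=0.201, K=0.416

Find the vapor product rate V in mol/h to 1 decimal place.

Material balance + equilibrium reduce to Σ zᵢ(Kᵢ−1)/(1+V/F(Kᵢ−1)) = 0.
Check two-phase: ΣzᵢKᵢ = 1.301 > 1 and Σzᵢ/Kᵢ = 1.119 > 1, so g(0) = 0.301 > 0 and g(1) = -0.119 < 0.
Iterate (Newton) starting at V/F = 0.5:
  V/F = 0.500: g = 0.0835, g' = -0.357 → V/F = 0.734
  V/F = 0.734: g = -0.0013, g' = -0.380 → V/F = 0.730
Converged at V/F = 0.730.
Then V = V/F·F = 0.7303·462.5 = 337.8 mol/h and L = F − V = 124.7 mol/h.

V = 337.8 mol/h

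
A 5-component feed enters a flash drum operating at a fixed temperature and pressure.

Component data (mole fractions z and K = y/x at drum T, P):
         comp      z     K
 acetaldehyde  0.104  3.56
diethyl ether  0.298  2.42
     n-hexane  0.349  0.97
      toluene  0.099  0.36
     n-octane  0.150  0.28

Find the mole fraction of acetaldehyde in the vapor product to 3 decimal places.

Rachford–Rice: g(V/F) = Σ zᵢ(Kᵢ−1)/(1+V/F(Kᵢ−1)) = 0.
g(0) = ΣzᵢKᵢ − 1 = 0.508 and g(1) = 1 − Σzᵢ/Kᵢ = -0.323, so a root lies in (0, 1).
Iterate (Newton) starting at V/F = 0.5:
  V/F = 0.500: g = 0.0917, g' = -0.614 → V/F = 0.649
  V/F = 0.649: g = -0.0017, g' = -0.652 → V/F = 0.647
Converged at V/F = 0.647.
Compositions from xᵢ = zᵢ/(1+V/F(Kᵢ−1)), yᵢ = Kᵢxᵢ:
  acetaldehyde: x = 0.039, y = 0.139
  diethyl ether: x = 0.155, y = 0.376
  n-hexane: x = 0.356, y = 0.345
  toluene: x = 0.169, y = 0.061
  n-octane: x = 0.281, y = 0.079

y_acetaldehyde = 0.139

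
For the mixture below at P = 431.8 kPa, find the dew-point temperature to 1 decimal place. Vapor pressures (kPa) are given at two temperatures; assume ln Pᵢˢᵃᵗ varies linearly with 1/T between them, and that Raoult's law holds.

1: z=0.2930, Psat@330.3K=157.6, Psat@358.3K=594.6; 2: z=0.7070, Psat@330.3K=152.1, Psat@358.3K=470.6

Dew-point temperature: Σzᵢ·P/Pᵢˢᵃᵗ(T) = 1. Interpolate ln Pᵢˢᵃᵗ = aᵢ + bᵢ/T.
  T = 330.3 K: ΣzᵢP/Pᵢˢᵃᵗ = 2.8099
  T = 358.3 K: ΣzᵢP/Pᵢˢᵃᵗ = 0.8615
  T = 344.3 K: ΣzᵢP/Pᵢˢᵃᵗ = 1.5175
  T = 351.3 K: ΣzᵢP/Pᵢˢᵃᵗ = 1.1367
  T = 354.8 K: ΣzᵢP/Pᵢˢᵃᵗ = 0.9882
  T = 353.1 K: ΣzᵢP/Pᵢˢᵃᵗ = 1.0573
Interpolating between 353.1 K and 354.8 K gives T ≈ 354.5 K.

T = 354.5 K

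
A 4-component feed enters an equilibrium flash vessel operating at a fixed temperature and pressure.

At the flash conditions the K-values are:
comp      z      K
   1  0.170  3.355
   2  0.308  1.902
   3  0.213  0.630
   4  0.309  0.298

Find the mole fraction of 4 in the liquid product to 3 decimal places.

x_4 = 0.439

Let ψ = V/F and solve Σ zᵢ(Kᵢ−1)/(1+ψ(Kᵢ−1)) = 0.
Feasibility: ΣzᵢKᵢ = 1.382, Σzᵢ/Kᵢ = 1.588 — both > 1, two phases present.
Newton iteration, ψ⁰ = 0.5:
  ψ = 0.500: g = -0.0556, g' = -0.723 → ψ = 0.423
Converged at ψ = 0.423.
Compositions from xᵢ = zᵢ/(1+ψ(Kᵢ−1)), yᵢ = Kᵢxᵢ:
  1: x = 0.085, y = 0.286
  2: x = 0.223, y = 0.424
  3: x = 0.252, y = 0.159
  4: x = 0.439, y = 0.131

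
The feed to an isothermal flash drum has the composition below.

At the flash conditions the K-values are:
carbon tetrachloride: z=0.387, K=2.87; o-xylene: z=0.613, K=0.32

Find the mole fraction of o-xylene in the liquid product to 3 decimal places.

x_o-xylene = 0.733

Binary case is linear: z₁(K₁−1)(1+β(K₂−1)) + z₂(K₂−1)(1+β(K₁−1)) = 0
⇒ β = [z₁(K₁−1)+z₂(K₂−1)] / [−(K₁−1)(K₂−1)] = 0.3069/1.2716 = 0.241
Compositions from xᵢ = zᵢ/(1+β(Kᵢ−1)), yᵢ = Kᵢxᵢ:
  carbon tetrachloride: x = 0.267, y = 0.765
  o-xylene: x = 0.733, y = 0.235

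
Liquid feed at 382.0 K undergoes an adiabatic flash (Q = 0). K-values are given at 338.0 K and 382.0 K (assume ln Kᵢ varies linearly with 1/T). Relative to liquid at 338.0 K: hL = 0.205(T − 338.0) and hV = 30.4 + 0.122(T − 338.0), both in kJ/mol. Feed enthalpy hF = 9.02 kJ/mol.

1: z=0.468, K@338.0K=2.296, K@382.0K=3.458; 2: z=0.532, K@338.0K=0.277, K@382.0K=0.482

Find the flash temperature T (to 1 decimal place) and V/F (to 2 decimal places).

Adiabatic flash: solve Rachford–Rice at each trial T, then check hF = ψ·hV(T) + (1−ψ)·hL(T).
  T = 338.0 K: K = (2.296, 0.277), RR gives ψ = 0.237, H_out = 7.199 kJ/mol
  T = 382.0 K: K = (3.458, 0.482), RR gives ψ = 0.687, H_out = 27.397 kJ/mol
  T = 360.0 K: K = (2.853, 0.372), RR gives ψ = 0.458, H_out = 17.589 kJ/mol
  T = 349.0 K: K = (2.568, 0.322), RR gives ψ = 0.351, H_out = 12.616 kJ/mol
  T = 343.5 K: K = (2.430, 0.299), RR gives ψ = 0.296, H_out = 9.987 kJ/mol
  T = 340.8 K: K = (2.364, 0.288), RR gives ψ = 0.267, H_out = 8.642 kJ/mol
  T = 342.1 K: K = (2.396, 0.293), RR gives ψ = 0.281, H_out = 9.295 kJ/mol
Linear interpolation between T = 340.8 (H_out = 8.642) and T = 342.1 (H_out = 9.295) on hF = 9.02 gives T ≈ 341.6 K, at which ψ = 0.28.

T = 341.6 K, V/F = 0.28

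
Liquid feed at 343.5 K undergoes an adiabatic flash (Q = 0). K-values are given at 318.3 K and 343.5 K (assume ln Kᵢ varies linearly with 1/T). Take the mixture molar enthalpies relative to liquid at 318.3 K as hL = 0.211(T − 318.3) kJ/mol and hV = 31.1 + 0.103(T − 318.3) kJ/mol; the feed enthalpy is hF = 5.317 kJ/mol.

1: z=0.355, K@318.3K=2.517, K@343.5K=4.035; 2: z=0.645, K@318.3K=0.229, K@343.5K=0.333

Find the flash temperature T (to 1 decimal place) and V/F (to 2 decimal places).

Adiabatic flash: solve Rachford–Rice at each trial T, then check hF = ψ·hV(T) + (1−ψ)·hL(T).
  T = 318.3 K: K = (2.517, 0.229), RR gives ψ = 0.035, H_out = 1.097 kJ/mol
  T = 343.5 K: K = (4.035, 0.333), RR gives ψ = 0.320, H_out = 14.390 kJ/mol
  T = 330.9 K: K = (3.216, 0.278), RR gives ψ = 0.201, H_out = 8.626 kJ/mol
  T = 324.6 K: K = (2.852, 0.253), RR gives ψ = 0.127, H_out = 5.187 kJ/mol
  T = 327.8 K: K = (3.033, 0.266), RR gives ψ = 0.166, H_out = 6.998 kJ/mol
  T = 326.2 K: K = (2.941, 0.259), RR gives ψ = 0.147, H_out = 6.111 kJ/mol
Linear interpolation between T = 324.6 (H_out = 5.187) and T = 326.2 (H_out = 6.111) on hF = 5.317 gives T ≈ 324.8 K, at which ψ = 0.13.

T = 324.8 K, V/F = 0.13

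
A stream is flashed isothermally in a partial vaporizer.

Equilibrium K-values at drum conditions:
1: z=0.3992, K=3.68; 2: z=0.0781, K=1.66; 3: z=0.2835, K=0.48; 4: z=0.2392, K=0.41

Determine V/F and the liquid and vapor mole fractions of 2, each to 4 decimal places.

V/F = 0.6180, x_2 = 0.0555, y_2 = 0.0921

Rachford–Rice: g(V/F) = Σ zᵢ(Kᵢ−1)/(1+V/F(Kᵢ−1)) = 0.
Check two-phase: ΣzᵢKᵢ = 1.8329 > 1 and Σzᵢ/Kᵢ = 1.3296 > 1, so g(0) = 0.8329 > 0 and g(1) = -0.3296 < 0.
Iterate (Newton) starting at V/F = 0.5:
  V/F = 0.5000: g = 0.09656, g' = -0.8504 → V/F = 0.6136
  V/F = 0.6136: g = 0.00358, g' = -0.7972 → V/F = 0.6180
Converged at V/F = 0.6180.
Compositions from xᵢ = zᵢ/(1+V/F(Kᵢ−1)), yᵢ = Kᵢxᵢ:
  1: x = 0.1503, y = 0.5530
  2: x = 0.0555, y = 0.0921
  3: x = 0.4178, y = 0.2005
  4: x = 0.3765, y = 0.1544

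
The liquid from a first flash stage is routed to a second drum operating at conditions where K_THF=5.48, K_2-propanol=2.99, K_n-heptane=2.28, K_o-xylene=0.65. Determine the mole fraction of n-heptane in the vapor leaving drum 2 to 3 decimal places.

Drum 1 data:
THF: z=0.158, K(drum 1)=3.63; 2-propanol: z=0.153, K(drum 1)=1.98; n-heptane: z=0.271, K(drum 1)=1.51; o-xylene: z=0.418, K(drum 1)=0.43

y_n-heptane (drum 2) = 0.253

Drum 1:
Let ψ₁ = V/F and solve Σ zᵢ(Kᵢ−1)/(1+ψ₁(Kᵢ−1)) = 0.
Feasibility: ΣzᵢKᵢ = 1.465, Σzᵢ/Kᵢ = 1.272 — both > 1, two phases present.
Newton iteration, ψ₁⁰ = 0.5:
  ψ₁ = 0.500: g = 0.0570, g' = -0.581 → ψ₁ = 0.598
  ψ₁ = 0.598: g = 0.0004, g' = -0.578 → ψ₁ = 0.599
Converged at ψ₁ = 0.599.
Drum-1 compositions:
  THF: x = 0.061, y = 0.223
  2-propanol: x = 0.096, y = 0.191
  n-heptane: x = 0.208, y = 0.313
  o-xylene: x = 0.635, y = 0.273
Drum-2 feed = drum-1 liquid: z₂ = (0.0614, 0.0964, 0.2076, 0.6346).
Drum 2:
Let ψ₂ = V/F and solve Σ zᵢ(Kᵢ−1)/(1+ψ₂(Kᵢ−1)) = 0.
Check two-phase: ΣzᵢKᵢ = 1.510 > 1 and Σzᵢ/Kᵢ = 1.111 > 1, so g(0) = 0.510 > 0 and g(1) = -0.111 < 0.
Newton iteration, ψ₂⁰ = 0.46:
  ψ₂ = 0.460: g = 0.0925, g' = -0.481 → ψ₂ = 0.652
  ψ₂ = 0.652: g = 0.0105, g' = -0.384 → ψ₂ = 0.680
Converged at ψ₂ = 0.680.
  THF: x = 0.015, y = 0.083
  2-propanol: x = 0.041, y = 0.122
  n-heptane: x = 0.111, y = 0.253
  o-xylene: x = 0.833, y = 0.541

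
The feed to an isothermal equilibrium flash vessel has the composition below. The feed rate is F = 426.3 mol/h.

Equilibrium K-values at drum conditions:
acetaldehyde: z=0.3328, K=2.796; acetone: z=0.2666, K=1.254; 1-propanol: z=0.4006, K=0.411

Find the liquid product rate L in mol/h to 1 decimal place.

Material balance + equilibrium reduce to Σ zᵢ(Kᵢ−1)/(1+ψ(Kᵢ−1)) = 0.
g(0) = ΣzᵢKᵢ − 1 = 0.4295 and g(1) = 1 − Σzᵢ/Kᵢ = -0.3063, so a root lies in (0, 1).
Iterate (Newton) starting at ψ = 0.5:
  ψ = 0.5000: g = 0.04055, g' = -0.5908 → ψ = 0.5686
  ψ = 0.5686: g = 0.00010, g' = -0.5901 → ψ = 0.5688
Converged at ψ = 0.5688.
Then V = ψ·F = 0.5688·426.3 = 242.5 mol/h and L = F − V = 183.8 mol/h.

L = 183.8 mol/h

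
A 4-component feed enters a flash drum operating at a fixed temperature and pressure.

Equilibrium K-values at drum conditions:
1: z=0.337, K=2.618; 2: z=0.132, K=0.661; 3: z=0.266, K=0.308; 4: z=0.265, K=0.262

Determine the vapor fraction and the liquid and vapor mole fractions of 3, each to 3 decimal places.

Material balance + equilibrium reduce to Σ zᵢ(Kᵢ−1)/(1+ψ(Kᵢ−1)) = 0.
g(0) = ΣzᵢKᵢ − 1 = 0.121 and g(1) = 1 − Σzᵢ/Kᵢ = -1.204, so a root lies in (0, 1).
Newton iteration, ψ⁰ = 0.5:
  ψ = 0.500: g = -0.3439, g' = -0.952 → ψ = 0.139
  ψ = 0.139: g = -0.0232, g' = -0.940 → ψ = 0.114
Converged at ψ = 0.114.
Compositions from xᵢ = zᵢ/(1+ψ(Kᵢ−1)), yᵢ = Kᵢxᵢ:
  1: x = 0.284, y = 0.744
  2: x = 0.137, y = 0.091
  3: x = 0.289, y = 0.089
  4: x = 0.289, y = 0.076

ψ = 0.114, x_3 = 0.289, y_3 = 0.089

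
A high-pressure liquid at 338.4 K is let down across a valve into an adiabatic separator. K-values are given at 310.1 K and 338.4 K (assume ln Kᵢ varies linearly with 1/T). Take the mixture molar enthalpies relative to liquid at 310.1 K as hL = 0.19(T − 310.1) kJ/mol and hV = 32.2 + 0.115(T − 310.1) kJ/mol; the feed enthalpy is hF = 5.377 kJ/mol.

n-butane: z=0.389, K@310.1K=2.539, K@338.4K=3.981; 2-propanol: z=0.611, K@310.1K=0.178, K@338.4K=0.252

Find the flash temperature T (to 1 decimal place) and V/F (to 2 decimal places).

Adiabatic flash: solve Rachford–Rice at each trial T, then check hF = ψ·hV(T) + (1−ψ)·hL(T).
  T = 310.1 K: K = (2.539, 0.178), RR gives ψ = 0.076, H_out = 2.454 kJ/mol
  T = 338.4 K: K = (3.981, 0.252), RR gives ψ = 0.315, H_out = 14.854 kJ/mol
  T = 324.2 K: K = (3.208, 0.213), RR gives ψ = 0.218, H_out = 9.460 kJ/mol
  T = 317.1 K: K = (2.859, 0.195), RR gives ψ = 0.155, H_out = 6.228 kJ/mol
  T = 313.6 K: K = (2.696, 0.186), RR gives ψ = 0.118, H_out = 4.431 kJ/mol
  T = 315.4 K: K = (2.779, 0.191), RR gives ψ = 0.137, H_out = 5.375 kJ/mol
Linear interpolation between T = 315.4 (H_out = 5.375) and T = 317.1 (H_out = 6.228) on hF = 5.377 gives T ≈ 315.4 K, at which ψ = 0.14.

T = 315.4 K, V/F = 0.14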